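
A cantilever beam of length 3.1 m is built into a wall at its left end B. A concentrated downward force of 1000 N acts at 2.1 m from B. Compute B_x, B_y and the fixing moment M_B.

B_x = 0, B_y = 1000 N, M_B = 2100 N·m

ΣF_x = 0: B_x = 0.
ΣF_y = 0: B_y − 1000 = 0 → B_y = 1000 N.
ΣM about B: M_B − 1000·2.1 = 0 → M_B = 2100 N·m.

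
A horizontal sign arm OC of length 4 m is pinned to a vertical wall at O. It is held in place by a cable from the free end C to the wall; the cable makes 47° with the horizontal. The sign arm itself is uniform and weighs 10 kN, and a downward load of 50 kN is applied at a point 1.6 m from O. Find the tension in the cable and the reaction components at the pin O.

ΣM about O: T·sin47°·4 − 10·2 − 50·1.6 = 0 → T = 100/(4·0.731354) = 34.1832 ≈ 34.18 kN.
ΣF_x = 0: O_x − T·cos47° = 0 → O_x = 34.1832 × 0.681998 = 23.31 kN.
ΣF_y = 0: O_y + T·sin47° − 10 − 50 = 0 → O_y = 60 − 34.1832 × 0.731354 = 35.00 kN.

T = 34.18 kN, O_x = 23.31 kN, O_y = 35.00 kN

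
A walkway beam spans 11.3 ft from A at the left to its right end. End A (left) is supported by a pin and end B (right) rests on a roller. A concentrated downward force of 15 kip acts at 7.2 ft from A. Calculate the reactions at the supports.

Taking moments about A: B_y·11.3 − 15·7.2 = 0 → B_y = 108/11.3 = 9.55752 ≈ 9.558 kip.
ΣF_y = 0: A_y + 9.55752 − 15 = 0 → A_y = 5.442 kip.
ΣF_x = 0: no horizontal applied forces, so A_x = 0.

A_x = 0, A_y = 5.442 kip, B_y = 9.558 kip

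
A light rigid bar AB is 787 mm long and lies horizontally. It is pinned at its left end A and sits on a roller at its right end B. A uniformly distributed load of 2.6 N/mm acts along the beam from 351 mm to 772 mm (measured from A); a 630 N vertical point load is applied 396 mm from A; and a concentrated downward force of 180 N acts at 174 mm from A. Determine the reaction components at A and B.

A_x = 0, A_y = 766.8 N, B_y = 1138 N

Resultant of the distributed load: 2.6 × 421 = 1094.6 N at 561.5 mm from A.
Taking moments about A: B_y·787 − (2.6·421)·561.5 − 630·396 − 180·174 = 0 → B_y = 895417.9/787 = 1137.76 ≈ 1138 N.
ΣF_y = 0: A_y + 1137.76 − 2.6·421 − 630 − 180 = 0 → A_y = 766.8 N.
ΣF_x = 0: no horizontal applied forces, so A_x = 0.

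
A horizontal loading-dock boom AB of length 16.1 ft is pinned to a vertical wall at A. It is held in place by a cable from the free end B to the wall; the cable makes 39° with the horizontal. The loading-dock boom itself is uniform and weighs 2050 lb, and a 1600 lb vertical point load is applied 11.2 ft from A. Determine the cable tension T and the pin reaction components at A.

ΣM about A: T·sin39°·16.1 − 2050·8.05 − 1600·11.2 = 0 → T = 34422.5/(16.1·0.62932) = 3397.39 ≈ 3397 lb.
ΣF_x = 0: A_x − T·cos39° = 0 → A_x = 3397.39 × 0.777146 = 2640 lb.
ΣF_y = 0: A_y + T·sin39° − 2050 − 1600 = 0 → A_y = 3650 − 3397.39 × 0.62932 = 1512 lb.

T = 3397 lb, A_x = 2640 lb, A_y = 1512 lb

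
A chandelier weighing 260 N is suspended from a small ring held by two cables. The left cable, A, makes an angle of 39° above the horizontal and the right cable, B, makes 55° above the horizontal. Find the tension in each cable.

ΣF_x = 0: −T_A·cos39° + T_B·cos55° = 0 → T_B = 1.35491·T_A.
ΣF_y = 0: T_A·sin39° + T_B·sin55° = 260.
Substitute: T_A·(0.62932 + 1.35491·0.819152) = 260 → T_A = 149.494 ≈ 149.5 N.
Then T_B = 1.35491 × 149.494 = 202.6 N.

T_A = 149.5 N, T_B = 202.6 N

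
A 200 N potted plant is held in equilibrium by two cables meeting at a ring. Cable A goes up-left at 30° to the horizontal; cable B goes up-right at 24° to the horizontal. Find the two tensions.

T_A = 225.8 N, T_B = 214.1 N

ΣF_x = 0: −T_A·cos30° + T_B·cos24° = 0 → T_B = 0.947983·T_A.
ΣF_y = 0: T_A·sin30° + T_B·sin24° = 200.
Substitute: T_A·(0.5 + 0.947983·0.406737) = 200 → T_A = 225.841 ≈ 225.8 N.
Then T_B = 0.947983 × 225.841 = 214.1 N.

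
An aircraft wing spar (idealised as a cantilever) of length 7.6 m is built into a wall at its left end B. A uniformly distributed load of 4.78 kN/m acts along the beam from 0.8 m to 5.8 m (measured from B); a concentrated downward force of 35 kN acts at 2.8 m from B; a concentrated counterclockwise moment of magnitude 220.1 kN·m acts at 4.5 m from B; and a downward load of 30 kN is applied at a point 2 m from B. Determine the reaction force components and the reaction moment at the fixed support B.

B_x = 0, B_y = 88.90 kN, M_B = 16.77 kN·m

Resultant of the distributed load: 4.78 × 5 = 23.9 kN at 3.3 m from B.
ΣF_x = 0: B_x = 0.
ΣF_y = 0: B_y − 4.78·5 − 35 − 30 = 0 → B_y = 88.90 kN.
ΣM about B: M_B − (4.78·5)·3.3 − 35·2.8 + 220.1 − 30·2 = 0 → M_B = 16.77 kN·m.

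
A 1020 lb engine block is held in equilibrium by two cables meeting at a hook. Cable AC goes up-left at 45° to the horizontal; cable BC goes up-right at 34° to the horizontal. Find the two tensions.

ΣF_x = 0: −T_AC·cos45° + T_BC·cos34° = 0 → T_BC = 0.852925·T_AC.
ΣF_y = 0: T_AC·sin45° + T_BC·sin34° = 1020.
Substitute: T_AC·(0.707107 + 0.852925·0.559193) = 1020 → T_AC = 861.445 ≈ 861.4 lb.
Then T_BC = 0.852925 × 861.445 = 734.7 lb.

T_AC = 861.4 lb, T_BC = 734.7 lb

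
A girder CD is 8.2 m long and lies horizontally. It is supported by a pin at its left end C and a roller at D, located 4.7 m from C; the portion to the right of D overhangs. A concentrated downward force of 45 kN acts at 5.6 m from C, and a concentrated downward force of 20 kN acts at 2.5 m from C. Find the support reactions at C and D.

C_x = 0, C_y = 0.7447 kN, D_y = 64.26 kN

ΣM about C: D_y·4.7 − 45·5.6 − 20·2.5 = 0 → D_y = 302/4.7 = 64.2553 ≈ 64.26 kN.
ΣF_y = 0: C_y + 64.2553 − 45 − 20 = 0 → C_y = 0.7447 kN.
ΣF_x = 0: no horizontal applied forces, so C_x = 0.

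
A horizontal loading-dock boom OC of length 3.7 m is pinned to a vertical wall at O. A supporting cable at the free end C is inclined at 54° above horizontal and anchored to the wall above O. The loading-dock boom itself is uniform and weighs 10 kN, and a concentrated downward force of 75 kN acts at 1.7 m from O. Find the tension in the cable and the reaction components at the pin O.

ΣM about O: T·sin54°·3.7 − 10·1.85 − 75·1.7 = 0 → T = 146/(3.7·0.809017) = 48.7746 ≈ 48.77 kN.
ΣF_x = 0: O_x − T·cos54° = 0 → O_x = 48.7746 × 0.587785 = 28.67 kN.
ΣF_y = 0: O_y + T·sin54° − 10 − 75 = 0 → O_y = 85 − 48.7746 × 0.809017 = 45.54 kN.

T = 48.77 kN, O_x = 28.67 kN, O_y = 45.54 kN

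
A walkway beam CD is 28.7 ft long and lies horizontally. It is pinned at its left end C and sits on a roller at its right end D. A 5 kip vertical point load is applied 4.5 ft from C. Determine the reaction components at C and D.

Taking moments about C: D_y·28.7 − 5·4.5 = 0 → D_y = 22.5/28.7 = 0.783972 ≈ 0.7840 kip.
ΣF_y = 0: C_y + 0.783972 − 5 = 0 → C_y = 4.216 kip.
ΣF_x = 0: no horizontal applied forces, so C_x = 0.

C_x = 0, C_y = 4.216 kip, D_y = 0.7840 kip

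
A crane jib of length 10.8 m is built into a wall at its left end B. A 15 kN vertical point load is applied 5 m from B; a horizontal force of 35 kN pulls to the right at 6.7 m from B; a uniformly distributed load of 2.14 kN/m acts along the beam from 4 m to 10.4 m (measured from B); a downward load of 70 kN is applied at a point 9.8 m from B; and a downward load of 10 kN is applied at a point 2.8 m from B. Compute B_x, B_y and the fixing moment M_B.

Resultant of the distributed load: 2.14 × 6.4 = 13.696 kN at 7.2 m from B.
ΣF_x = 0: B_x + 35 = 0 → B_x = -35.00 kN.
ΣF_y = 0: B_y − 15 − 2.14·6.4 − 70 − 10 = 0 → B_y = 108.7 kN.
ΣM about B: M_B − 15·5 − (2.14·6.4)·7.2 − 70·9.8 − 10·2.8 = 0 → M_B = 887.6 kN·m.

B_x = -35.00 kN, B_y = 108.7 kN, M_B = 887.6 kN·m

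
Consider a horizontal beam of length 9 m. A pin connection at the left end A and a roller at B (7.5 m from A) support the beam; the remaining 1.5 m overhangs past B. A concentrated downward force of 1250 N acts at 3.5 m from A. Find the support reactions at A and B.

Moments about A: B_y·7.5 − 1250·3.5 = 0 → B_y = 4375/7.5 = 583.333 ≈ 583.3 N.
ΣF_y = 0: A_y + 583.333 − 1250 = 0 → A_y = 666.7 N.
ΣF_x = 0: no horizontal applied forces, so A_x = 0.

A_x = 0, A_y = 666.7 N, B_y = 583.3 N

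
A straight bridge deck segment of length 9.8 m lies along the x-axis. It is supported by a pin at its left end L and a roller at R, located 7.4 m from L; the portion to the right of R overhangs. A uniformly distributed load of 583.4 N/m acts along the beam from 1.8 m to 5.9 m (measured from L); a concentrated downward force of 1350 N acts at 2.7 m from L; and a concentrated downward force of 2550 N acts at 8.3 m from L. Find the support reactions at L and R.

Resultant of the distributed load: 583.4 × 4.1 = 2391.94 N at 3.85 m from L.
ΣM about L: R_y·7.4 − (583.4·4.1)·3.85 − 1350·2.7 − 2550·8.3 = 0 → R_y = 34018.969/7.4 = 4597.16 ≈ 4597 N.
ΣF_y = 0: L_y + 4597.16 − 583.4·4.1 − 1350 − 2550 = 0 → L_y = 1695 N.
ΣF_x = 0: no horizontal applied forces, so L_x = 0.

L_x = 0, L_y = 1695 N, R_y = 4597 N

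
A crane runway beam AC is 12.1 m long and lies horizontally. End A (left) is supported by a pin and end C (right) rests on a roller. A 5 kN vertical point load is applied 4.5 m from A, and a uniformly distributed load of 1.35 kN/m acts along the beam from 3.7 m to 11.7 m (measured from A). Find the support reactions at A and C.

A_x = 0, A_y = 7.068 kN, C_y = 8.732 kN

Resultant of the distributed load: 1.35 × 8 = 10.8 kN at 7.7 m from A.
Taking moments about A: C_y·12.1 − 5·4.5 − (1.35·8)·7.7 = 0 → C_y = 105.66/12.1 = 8.73223 ≈ 8.732 kN.
ΣF_y = 0: A_y + 8.73223 − 5 − 1.35·8 = 0 → A_y = 7.068 kN.
ΣF_x = 0: no horizontal applied forces, so A_x = 0.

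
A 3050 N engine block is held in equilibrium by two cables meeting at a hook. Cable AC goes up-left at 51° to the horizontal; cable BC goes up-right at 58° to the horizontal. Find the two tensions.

ΣF_x = 0: −T_AC·cos51° + T_BC·cos58° = 0 → T_BC = 1.18758·T_AC.
ΣF_y = 0: T_AC·sin51° + T_BC·sin58° = 3050.
Substitute: T_AC·(0.777146 + 1.18758·0.848048) = 3050 → T_AC = 1709.38 ≈ 1709 N.
Then T_BC = 1.18758 × 1709.38 = 2030 N.

T_AC = 1709 N, T_BC = 2030 N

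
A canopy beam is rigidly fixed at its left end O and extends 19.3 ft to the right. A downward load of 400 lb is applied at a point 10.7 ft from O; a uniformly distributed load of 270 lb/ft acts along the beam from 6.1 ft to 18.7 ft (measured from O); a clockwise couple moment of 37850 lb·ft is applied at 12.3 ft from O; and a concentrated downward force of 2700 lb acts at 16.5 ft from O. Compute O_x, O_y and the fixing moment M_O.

O_x = 0, O_y = 6502 lb, M_O = 128900 lb·ft

Resultant of the distributed load: 270 × 12.6 = 3402 lb at 12.4 ft from O.
ΣF_x = 0: O_x = 0.
ΣF_y = 0: O_y − 400 − 270·12.6 − 2700 = 0 → O_y = 6502 lb.
ΣM about O: M_O − 400·10.7 − (270·12.6)·12.4 − 37850 − 2700·16.5 = 0 → M_O = 128900 lb·ft.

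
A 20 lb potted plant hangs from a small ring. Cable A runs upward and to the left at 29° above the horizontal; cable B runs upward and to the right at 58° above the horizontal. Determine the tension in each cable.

ΣF_x = 0: −T_A·cos29° + T_B·cos58° = 0 → T_B = 1.65048·T_A.
ΣF_y = 0: T_A·sin29° + T_B·sin58° = 20.
Substitute: T_A·(0.48481 + 1.65048·0.848048) = 20 → T_A = 10.6129 ≈ 10.61 lb.
Then T_B = 1.65048 × 10.6129 = 17.52 lb.

T_A = 10.61 lb, T_B = 17.52 lb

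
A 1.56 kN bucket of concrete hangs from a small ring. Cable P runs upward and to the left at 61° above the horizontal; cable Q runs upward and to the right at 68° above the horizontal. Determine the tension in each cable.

ΣF_x = 0: −T_P·cos61° + T_Q·cos68° = 0 → T_Q = 1.29418·T_P.
ΣF_y = 0: T_P·sin61° + T_Q·sin68° = 1.56.
Substitute: T_P·(0.87462 + 1.29418·0.927184) = 1.56 → T_P = 0.751966 ≈ 0.7520 kN.
Then T_Q = 1.29418 × 0.751966 = 0.9732 kN.

T_P = 0.7520 kN, T_Q = 0.9732 kN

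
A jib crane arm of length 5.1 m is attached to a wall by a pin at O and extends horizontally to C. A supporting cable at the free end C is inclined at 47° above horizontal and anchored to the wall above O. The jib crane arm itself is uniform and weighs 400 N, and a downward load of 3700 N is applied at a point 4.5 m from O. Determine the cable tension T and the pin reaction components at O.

T = 4737 N, O_x = 3231 N, O_y = 635.3 N

ΣM about O: T·sin47°·5.1 − 400·2.55 − 3700·4.5 = 0 → T = 17670/(5.1·0.731354) = 4737.39 ≈ 4737 N.
ΣF_x = 0: O_x − T·cos47° = 0 → O_x = 4737.39 × 0.681998 = 3231 N.
ΣF_y = 0: O_y + T·sin47° − 400 − 3700 = 0 → O_y = 4100 − 4737.39 × 0.731354 = 635.3 N.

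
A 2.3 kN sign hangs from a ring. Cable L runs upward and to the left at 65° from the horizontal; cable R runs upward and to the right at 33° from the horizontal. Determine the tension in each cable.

T_L = 1.948 kN, T_R = 0.9816 kN

ΣF_x = 0: −T_L·cos65° + T_R·cos33° = 0 → T_R = 0.503915·T_L.
ΣF_y = 0: T_L·sin65° + T_R·sin33° = 2.3.
Substitute: T_L·(0.906308 + 0.503915·0.544639) = 2.3 → T_L = 1.9479 ≈ 1.948 kN.
Then T_R = 0.503915 × 1.9479 = 0.9816 kN.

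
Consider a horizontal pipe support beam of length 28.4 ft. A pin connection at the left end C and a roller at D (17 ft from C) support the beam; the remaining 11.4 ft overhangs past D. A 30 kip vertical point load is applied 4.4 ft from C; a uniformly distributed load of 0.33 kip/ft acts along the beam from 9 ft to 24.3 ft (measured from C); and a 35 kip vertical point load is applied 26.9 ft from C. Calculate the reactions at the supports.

Resultant of the distributed load: 0.33 × 15.3 = 5.049 kip at 16.65 ft from C.
ΣM about C: D_y·17 − 30·4.4 − (0.33·15.3)·16.65 − 35·26.9 = 0 → D_y = 1157.56585/17 = 68.0921 ≈ 68.09 kip.
ΣF_y = 0: C_y + 68.0921 − 30 − 0.33·15.3 − 35 = 0 → C_y = 1.957 kip.
ΣF_x = 0: no horizontal applied forces, so C_x = 0.

C_x = 0, C_y = 1.957 kip, D_y = 68.09 kip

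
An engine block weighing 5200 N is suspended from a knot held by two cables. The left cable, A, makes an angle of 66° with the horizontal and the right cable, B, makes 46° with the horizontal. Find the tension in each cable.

ΣF_x = 0: −T_A·cos66° + T_B·cos46° = 0 → T_B = 0.58552·T_A.
ΣF_y = 0: T_A·sin66° + T_B·sin46° = 5200.
Substitute: T_A·(0.913545 + 0.58552·0.71934) = 5200 → T_A = 3895.91 ≈ 3896 N.
Then T_B = 0.58552 × 3895.91 = 2281 N.

T_A = 3896 N, T_B = 2281 N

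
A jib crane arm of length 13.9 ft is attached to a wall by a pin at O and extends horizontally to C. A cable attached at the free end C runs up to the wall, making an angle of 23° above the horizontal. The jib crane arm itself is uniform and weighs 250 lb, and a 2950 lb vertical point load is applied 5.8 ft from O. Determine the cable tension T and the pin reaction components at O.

T = 3470 lb, O_x = 3194 lb, O_y = 1844 lb

ΣM about O: T·sin23°·13.9 − 250·6.95 − 2950·5.8 = 0 → T = 18847.5/(13.9·0.390731) = 3470.25 ≈ 3470 lb.
ΣF_x = 0: O_x − T·cos23° = 0 → O_x = 3470.25 × 0.920505 = 3194 lb.
ΣF_y = 0: O_y + T·sin23° − 250 − 2950 = 0 → O_y = 3200 − 3470.25 × 0.390731 = 1844 lb.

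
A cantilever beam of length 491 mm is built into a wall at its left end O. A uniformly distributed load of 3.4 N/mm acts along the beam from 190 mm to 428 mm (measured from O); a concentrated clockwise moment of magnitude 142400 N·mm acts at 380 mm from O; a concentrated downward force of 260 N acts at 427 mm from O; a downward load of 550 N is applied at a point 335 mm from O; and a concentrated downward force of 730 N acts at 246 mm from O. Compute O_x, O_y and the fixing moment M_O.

O_x = 0, O_y = 2349 N, M_O = 867300 N·mm

Resultant of the distributed load: 3.4 × 238 = 809.2 N at 309 mm from O.
ΣF_x = 0: O_x = 0.
ΣF_y = 0: O_y − 3.4·238 − 260 − 550 − 730 = 0 → O_y = 2349 N.
ΣM about O: M_O − (3.4·238)·309 − 142400 − 260·427 − 550·335 − 730·246 = 0 → M_O = 867300 N·mm.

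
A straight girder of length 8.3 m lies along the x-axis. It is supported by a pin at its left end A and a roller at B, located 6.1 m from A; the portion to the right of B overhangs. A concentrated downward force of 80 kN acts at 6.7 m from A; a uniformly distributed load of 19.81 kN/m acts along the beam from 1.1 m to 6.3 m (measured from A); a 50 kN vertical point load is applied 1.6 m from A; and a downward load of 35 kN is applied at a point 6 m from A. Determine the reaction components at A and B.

A_x = 0, A_y = 70.12 kN, B_y = 197.9 kN

Resultant of the distributed load: 19.81 × 5.2 = 103.012 kN at 3.7 m from A.
Taking moments about A: B_y·6.1 − 80·6.7 − (19.81·5.2)·3.7 − 50·1.6 − 35·6 = 0 → B_y = 1207.1444/6.1 = 197.893 ≈ 197.9 kN.
ΣF_y = 0: A_y + 197.893 − 80 − 19.81·5.2 − 50 − 35 = 0 → A_y = 70.12 kN.
ΣF_x = 0: no horizontal applied forces, so A_x = 0.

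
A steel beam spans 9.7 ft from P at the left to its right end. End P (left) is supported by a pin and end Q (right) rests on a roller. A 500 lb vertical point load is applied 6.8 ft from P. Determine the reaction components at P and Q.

ΣM about P: Q_y·9.7 − 500·6.8 = 0 → Q_y = 3400/9.7 = 350.515 ≈ 350.5 lb.
ΣF_y = 0: P_y + 350.515 − 500 = 0 → P_y = 149.5 lb.
ΣF_x = 0: no horizontal applied forces, so P_x = 0.

P_x = 0, P_y = 149.5 lb, Q_y = 350.5 lb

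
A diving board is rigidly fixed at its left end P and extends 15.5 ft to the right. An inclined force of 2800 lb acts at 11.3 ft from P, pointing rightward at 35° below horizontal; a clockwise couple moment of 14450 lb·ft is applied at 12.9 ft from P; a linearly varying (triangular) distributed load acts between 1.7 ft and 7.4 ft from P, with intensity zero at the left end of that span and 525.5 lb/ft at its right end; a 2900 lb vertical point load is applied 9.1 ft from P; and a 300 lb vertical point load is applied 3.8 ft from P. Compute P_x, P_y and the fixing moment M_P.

Resultant of the triangular load: ½ × 525.5 × 5.7 = 1497.675 lb, acting at 5.5 ft from P (one-third of the span from the peak).
ΣF_x = 0: P_x + 2800·cos35° = 0 → P_x = -2294 lb.
ΣF_y = 0: P_y − 2800·sin35° − ½·525.5·5.7 − 2900 − 300 = 0 → P_y = 6304 lb.
ΣM about P: M_P − 2800·sin35°·11.3 − 14450 − (½·525.5·5.7)·5.5 − 2900·9.1 − 300·3.8 = 0 → M_P = 68370 lb·ft.

P_x = -2294 lb, P_y = 6304 lb, M_P = 68370 lb·ft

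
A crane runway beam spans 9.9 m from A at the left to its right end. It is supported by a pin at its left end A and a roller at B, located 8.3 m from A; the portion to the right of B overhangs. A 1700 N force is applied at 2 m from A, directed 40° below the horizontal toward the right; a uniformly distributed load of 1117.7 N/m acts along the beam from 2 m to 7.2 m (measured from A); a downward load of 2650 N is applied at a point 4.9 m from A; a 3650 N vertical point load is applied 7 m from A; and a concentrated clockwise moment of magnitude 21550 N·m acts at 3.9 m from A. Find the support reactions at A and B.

A_x = -1302 N, A_y = 2481 N, B_y = 10720 N

Resultant of the distributed load: 1117.7 × 5.2 = 5812.04 N at 4.6 m from A.
ΣM about A: B_y·8.3 − 1700·sin40°·2 − (1117.7·5.2)·4.6 − 2650·4.9 − 3650·7 − 21550 = 0 → B_y = 89005.9/8.3 = 10723.6 ≈ 10720 N.
ΣF_y = 0: A_y + 10723.6 − 1700·sin40° − 1117.7·5.2 − 2650 − 3650 = 0 → A_y = 2481 N.
ΣF_x = 0: A_x + 1700·cos40° = 0 → A_x = -1302 N.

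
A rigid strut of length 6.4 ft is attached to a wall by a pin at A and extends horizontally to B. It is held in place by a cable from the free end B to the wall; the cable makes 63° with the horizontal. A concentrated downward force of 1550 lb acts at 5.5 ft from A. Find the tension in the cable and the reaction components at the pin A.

T = 1495 lb, A_x = 678.7 lb, A_y = 218.0 lb

ΣM about A: T·sin63°·6.4 − 1550·5.5 = 0 → T = 8525/(6.4·0.891007) = 1494.97 ≈ 1495 lb.
ΣF_x = 0: A_x − T·cos63° = 0 → A_x = 1494.97 × 0.45399 = 678.7 lb.
ΣF_y = 0: A_y + T·sin63° − 1550 = 0 → A_y = 1550 − 1494.97 × 0.891007 = 218.0 lb.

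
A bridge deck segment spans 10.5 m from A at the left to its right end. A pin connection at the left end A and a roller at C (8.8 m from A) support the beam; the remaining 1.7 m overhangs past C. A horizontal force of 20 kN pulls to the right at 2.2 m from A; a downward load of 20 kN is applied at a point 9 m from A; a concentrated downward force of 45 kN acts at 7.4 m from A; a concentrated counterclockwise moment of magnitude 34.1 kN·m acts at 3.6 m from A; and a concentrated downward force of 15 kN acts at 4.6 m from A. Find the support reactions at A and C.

A_x = -20.00 kN, A_y = 17.74 kN, C_y = 62.26 kN

ΣM about A: C_y·8.8 − 20·9 − 45·7.4 + 34.1 − 15·4.6 = 0 → C_y = 547.9/8.8 = 62.2614 ≈ 62.26 kN.
ΣF_y = 0: A_y + 62.2614 − 20 − 45 − 15 = 0 → A_y = 17.74 kN.
ΣF_x = 0: A_x + 20 = 0 → A_x = -20.00 kN.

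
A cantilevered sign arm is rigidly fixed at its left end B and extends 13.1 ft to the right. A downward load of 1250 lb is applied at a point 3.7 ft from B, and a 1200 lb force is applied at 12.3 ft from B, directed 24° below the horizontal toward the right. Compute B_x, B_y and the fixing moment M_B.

ΣF_x = 0: B_x + 1200·cos24° = 0 → B_x = -1096 lb.
ΣF_y = 0: B_y − 1250 − 1200·sin24° = 0 → B_y = 1738 lb.
ΣM about B: M_B − 1250·3.7 − 1200·sin24°·12.3 = 0 → M_B = 10630 lb·ft.

B_x = -1096 lb, B_y = 1738 lb, M_B = 10630 lb·ft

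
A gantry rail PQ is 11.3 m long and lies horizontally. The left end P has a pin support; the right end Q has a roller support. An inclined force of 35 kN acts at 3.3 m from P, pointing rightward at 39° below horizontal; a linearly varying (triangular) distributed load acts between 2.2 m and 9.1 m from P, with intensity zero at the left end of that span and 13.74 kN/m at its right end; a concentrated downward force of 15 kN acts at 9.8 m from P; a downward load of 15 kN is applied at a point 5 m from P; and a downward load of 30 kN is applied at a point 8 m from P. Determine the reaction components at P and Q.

Resultant of the triangular load: ½ × 13.74 × 6.9 = 47.403 kN, acting at 6.8 m from P (one-third of the span from the peak).
Moments about P: Q_y·11.3 − 35·sin39°·3.3 − (½·13.74·6.9)·6.8 − 15·9.8 − 15·5 − 30·8 = 0 → Q_y = 857.027/11.3 = 75.8431 ≈ 75.84 kN.
ΣF_y = 0: P_y + 75.8431 − 35·sin39° − ½·13.74·6.9 − 15 − 15 − 30 = 0 → P_y = 53.59 kN.
ΣF_x = 0: P_x + 35·cos39° = 0 → P_x = -27.20 kN.

P_x = -27.20 kN, P_y = 53.59 kN, Q_y = 75.84 kN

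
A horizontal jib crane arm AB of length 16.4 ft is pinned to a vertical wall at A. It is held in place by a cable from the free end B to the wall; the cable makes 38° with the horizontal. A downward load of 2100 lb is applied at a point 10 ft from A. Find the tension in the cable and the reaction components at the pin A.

ΣM about A: T·sin38°·16.4 − 2100·10 = 0 → T = 21000/(16.4·0.615661) = 2079.86 ≈ 2080 lb.
ΣF_x = 0: A_x − T·cos38° = 0 → A_x = 2079.86 × 0.788011 = 1639 lb.
ΣF_y = 0: A_y + T·sin38° − 2100 = 0 → A_y = 2100 − 2079.86 × 0.615661 = 819.5 lb.

T = 2080 lb, A_x = 1639 lb, A_y = 819.5 lb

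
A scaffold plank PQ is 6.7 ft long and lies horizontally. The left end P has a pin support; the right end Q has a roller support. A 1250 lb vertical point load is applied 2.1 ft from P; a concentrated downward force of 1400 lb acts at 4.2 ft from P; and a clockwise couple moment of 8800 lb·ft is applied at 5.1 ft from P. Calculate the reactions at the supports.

Moments about P: Q_y·6.7 − 1250·2.1 − 1400·4.2 − 8800 = 0 → Q_y = 17305/6.7 = 2582.84 ≈ 2583 lb.
ΣF_y = 0: P_y + 2582.84 − 1250 − 1400 = 0 → P_y = 67.16 lb.
ΣF_x = 0: no horizontal applied forces, so P_x = 0.

P_x = 0, P_y = 67.16 lb, Q_y = 2583 lb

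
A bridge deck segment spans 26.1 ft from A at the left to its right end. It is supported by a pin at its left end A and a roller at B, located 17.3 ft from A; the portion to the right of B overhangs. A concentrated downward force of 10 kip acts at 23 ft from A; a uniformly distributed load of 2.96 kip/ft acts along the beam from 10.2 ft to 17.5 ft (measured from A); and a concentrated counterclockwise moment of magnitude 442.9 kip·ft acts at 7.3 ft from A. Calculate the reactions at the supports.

Resultant of the distributed load: 2.96 × 7.3 = 21.608 kip at 13.85 ft from A.
Taking moments about A: B_y·17.3 − 10·23 − (2.96·7.3)·13.85 + 442.9 = 0 → B_y = 86.3708/17.3 = 4.99253 ≈ 4.993 kip.
ΣF_y = 0: A_y + 4.99253 − 10 − 2.96·7.3 = 0 → A_y = 26.62 kip.
ΣF_x = 0: no horizontal applied forces, so A_x = 0.

A_x = 0, A_y = 26.62 kip, B_y = 4.993 kip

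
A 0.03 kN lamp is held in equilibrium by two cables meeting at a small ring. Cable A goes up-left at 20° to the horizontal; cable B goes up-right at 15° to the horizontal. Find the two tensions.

T_A = 0.05052 kN, T_B = 0.04915 kN

ΣF_x = 0: −T_A·cos20° + T_B·cos15° = 0 → T_B = 0.972841·T_A.
ΣF_y = 0: T_A·sin20° + T_B·sin15° = 0.03.
Substitute: T_A·(0.34202 + 0.972841·0.258819) = 0.03 → T_A = 0.0505212 ≈ 0.05052 kN.
Then T_B = 0.972841 × 0.0505212 = 0.04915 kN.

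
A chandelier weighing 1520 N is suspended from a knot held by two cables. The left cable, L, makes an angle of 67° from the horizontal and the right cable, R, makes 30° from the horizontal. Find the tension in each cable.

ΣF_x = 0: −T_L·cos67° + T_R·cos30° = 0 → T_R = 0.451177·T_L.
ΣF_y = 0: T_L·sin67° + T_R·sin30° = 1520.
Substitute: T_L·(0.920505 + 0.451177·0.5) = 1520 → T_L = 1326.24 ≈ 1326 N.
Then T_R = 0.451177 × 1326.24 = 598.4 N.

T_L = 1326 N, T_R = 598.4 N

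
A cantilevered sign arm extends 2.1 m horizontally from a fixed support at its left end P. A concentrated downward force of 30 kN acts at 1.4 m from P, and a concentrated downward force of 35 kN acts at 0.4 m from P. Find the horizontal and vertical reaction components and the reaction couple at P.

ΣF_x = 0: P_x = 0.
ΣF_y = 0: P_y − 30 − 35 = 0 → P_y = 65.00 kN.
ΣM about P: M_P − 30·1.4 − 35·0.4 = 0 → M_P = 56.00 kN·m.

P_x = 0, P_y = 65.00 kN, M_P = 56.00 kN·m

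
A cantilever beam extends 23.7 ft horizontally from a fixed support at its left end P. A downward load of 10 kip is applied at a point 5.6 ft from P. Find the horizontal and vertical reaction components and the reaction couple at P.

ΣF_x = 0: P_x = 0.
ΣF_y = 0: P_y − 10 = 0 → P_y = 10.00 kip.
ΣM about P: M_P − 10·5.6 = 0 → M_P = 56.00 kip·ft.

P_x = 0, P_y = 10.00 kip, M_P = 56.00 kip·ft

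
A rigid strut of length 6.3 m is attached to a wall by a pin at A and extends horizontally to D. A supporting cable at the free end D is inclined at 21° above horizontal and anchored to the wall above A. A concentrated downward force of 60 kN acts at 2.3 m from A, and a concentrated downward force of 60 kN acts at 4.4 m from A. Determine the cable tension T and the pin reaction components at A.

ΣM about A: T·sin21°·6.3 − 60·2.3 − 60·4.4 = 0 → T = 402/(6.3·0.358368) = 178.056 ≈ 178.1 kN.
ΣF_x = 0: A_x − T·cos21° = 0 → A_x = 178.056 × 0.93358 = 166.2 kN.
ΣF_y = 0: A_y + T·sin21° − 60 − 60 = 0 → A_y = 120 − 178.056 × 0.358368 = 56.19 kN.

T = 178.1 kN, A_x = 166.2 kN, A_y = 56.19 kN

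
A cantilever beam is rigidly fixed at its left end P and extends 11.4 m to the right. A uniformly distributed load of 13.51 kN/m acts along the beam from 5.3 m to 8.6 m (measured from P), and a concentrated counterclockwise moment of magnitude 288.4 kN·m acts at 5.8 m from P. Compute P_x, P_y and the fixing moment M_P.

P_x = 0, P_y = 44.58 kN, M_P = 21.45 kN·m

Resultant of the distributed load: 13.51 × 3.3 = 44.583 kN at 6.95 m from P.
ΣF_x = 0: P_x = 0.
ΣF_y = 0: P_y − 13.51·3.3 = 0 → P_y = 44.58 kN.
ΣM about P: M_P − (13.51·3.3)·6.95 + 288.4 = 0 → M_P = 21.45 kN·m.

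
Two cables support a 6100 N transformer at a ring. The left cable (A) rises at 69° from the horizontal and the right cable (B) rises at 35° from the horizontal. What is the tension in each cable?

T_A = 5150 N, T_B = 2253 N

ΣF_x = 0: −T_A·cos69° + T_B·cos35° = 0 → T_B = 0.437486·T_A.
ΣF_y = 0: T_A·sin69° + T_B·sin35° = 6100.
Substitute: T_A·(0.93358 + 0.437486·0.573576) = 6100 → T_A = 5149.8 ≈ 5150 N.
Then T_B = 0.437486 × 5149.8 = 2253 N.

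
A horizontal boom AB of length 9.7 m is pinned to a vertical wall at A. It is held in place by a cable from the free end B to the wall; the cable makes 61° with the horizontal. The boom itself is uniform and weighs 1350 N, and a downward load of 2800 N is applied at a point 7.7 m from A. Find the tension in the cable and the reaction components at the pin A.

T = 3313 N, A_x = 1606 N, A_y = 1252 N

ΣM about A: T·sin61°·9.7 − 1350·4.85 − 2800·7.7 = 0 → T = 28107.5/(9.7·0.87462) = 3313.07 ≈ 3313 N.
ΣF_x = 0: A_x − T·cos61° = 0 → A_x = 3313.07 × 0.48481 = 1606 N.
ΣF_y = 0: A_y + T·sin61° − 1350 − 2800 = 0 → A_y = 4150 − 3313.07 × 0.87462 = 1252 N.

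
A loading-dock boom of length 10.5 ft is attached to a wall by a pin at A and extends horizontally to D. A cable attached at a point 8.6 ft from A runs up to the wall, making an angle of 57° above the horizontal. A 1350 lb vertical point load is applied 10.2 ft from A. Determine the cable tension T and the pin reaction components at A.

T = 1909 lb, A_x = 1040 lb, A_y = -251.2 lb

ΣM about A: T·sin57°·8.6 − 1350·10.2 = 0 → T = 13770/(8.6·0.838671) = 1909.17 ≈ 1909 lb.
ΣF_x = 0: A_x − T·cos57° = 0 → A_x = 1909.17 × 0.544639 = 1040 lb.
ΣF_y = 0: A_y + T·sin57° − 1350 = 0 → A_y = 1350 − 1909.17 × 0.838671 = -251.2 lb.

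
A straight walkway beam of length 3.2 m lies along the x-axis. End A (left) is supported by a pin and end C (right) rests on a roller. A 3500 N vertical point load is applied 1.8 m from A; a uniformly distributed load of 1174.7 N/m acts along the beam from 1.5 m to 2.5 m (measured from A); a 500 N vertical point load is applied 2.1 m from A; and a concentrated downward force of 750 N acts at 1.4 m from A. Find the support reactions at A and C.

Resultant of the distributed load: 1174.7 × 1 = 1174.7 N at 2 m from A.
ΣM about A: C_y·3.2 − 3500·1.8 − (1174.7·1)·2 − 500·2.1 − 750·1.4 = 0 → C_y = 10749.4/3.2 = 3359.19 ≈ 3359 N.
ΣF_y = 0: A_y + 3359.19 − 3500 − 1174.7·1 − 500 − 750 = 0 → A_y = 2566 N.
ΣF_x = 0: no horizontal applied forces, so A_x = 0.

A_x = 0, A_y = 2566 N, C_y = 3359 N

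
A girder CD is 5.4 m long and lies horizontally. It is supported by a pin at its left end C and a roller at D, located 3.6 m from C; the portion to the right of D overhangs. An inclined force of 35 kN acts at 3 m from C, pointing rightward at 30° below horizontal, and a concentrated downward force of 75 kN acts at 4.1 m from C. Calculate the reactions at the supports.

C_x = -30.31 kN, C_y = -7.500 kN, D_y = 100.0 kN

ΣM about C: D_y·3.6 − 35·sin30°·3 − 75·4.1 = 0 → D_y = 360/3.6 = 100.0 kN.
ΣF_y = 0: C_y + 100 − 35·sin30° − 75 = 0 → C_y = -7.500 kN.
ΣF_x = 0: C_x + 35·cos30° = 0 → C_x = -30.31 kN.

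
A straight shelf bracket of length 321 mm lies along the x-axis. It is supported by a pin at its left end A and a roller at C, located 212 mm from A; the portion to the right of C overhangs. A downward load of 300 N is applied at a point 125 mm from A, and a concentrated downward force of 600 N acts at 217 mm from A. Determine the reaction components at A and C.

ΣM about A: C_y·212 − 300·125 − 600·217 = 0 → C_y = 167700/212 = 791.038 ≈ 791.0 N.
ΣF_y = 0: A_y + 791.038 − 300 − 600 = 0 → A_y = 109.0 N.
ΣF_x = 0: no horizontal applied forces, so A_x = 0.

A_x = 0, A_y = 109.0 N, C_y = 791.0 N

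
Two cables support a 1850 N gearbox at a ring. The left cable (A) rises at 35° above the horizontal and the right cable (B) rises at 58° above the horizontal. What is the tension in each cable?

ΣF_x = 0: −T_A·cos35° + T_B·cos58° = 0 → T_B = 1.54581·T_A.
ΣF_y = 0: T_A·sin35° + T_B·sin58° = 1850.
Substitute: T_A·(0.573576 + 1.54581·0.848048) = 1850 → T_A = 981.694 ≈ 981.7 N.
Then T_B = 1.54581 × 981.694 = 1518 N.

T_A = 981.7 N, T_B = 1518 N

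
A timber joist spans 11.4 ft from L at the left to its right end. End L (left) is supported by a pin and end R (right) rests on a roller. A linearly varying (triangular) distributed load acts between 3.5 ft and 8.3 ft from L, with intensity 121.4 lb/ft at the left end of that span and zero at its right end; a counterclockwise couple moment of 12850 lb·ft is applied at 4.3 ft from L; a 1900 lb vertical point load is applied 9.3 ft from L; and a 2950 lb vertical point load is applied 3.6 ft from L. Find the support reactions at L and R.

L_x = 0, L_y = 3657 lb, R_y = 1485 lb

Resultant of the triangular load: ½ × 121.4 × 4.8 = 291.36 lb, acting at 5.1 ft from L (one-third of the span from the peak).
ΣM about L: R_y·11.4 − (½·121.4·4.8)·5.1 + 12850 − 1900·9.3 − 2950·3.6 = 0 → R_y = 16925.936/11.4 = 1484.73 ≈ 1485 lb.
ΣF_y = 0: L_y + 1484.73 − ½·121.4·4.8 − 1900 − 2950 = 0 → L_y = 3657 lb.
ΣF_x = 0: no horizontal applied forces, so L_x = 0.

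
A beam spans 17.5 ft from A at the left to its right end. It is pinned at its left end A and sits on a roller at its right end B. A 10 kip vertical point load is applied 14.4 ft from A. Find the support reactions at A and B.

A_x = 0, A_y = 1.771 kip, B_y = 8.229 kip

Taking moments about A: B_y·17.5 − 10·14.4 = 0 → B_y = 144/17.5 = 8.22857 ≈ 8.229 kip.
ΣF_y = 0: A_y + 8.22857 − 10 = 0 → A_y = 1.771 kip.
ΣF_x = 0: no horizontal applied forces, so A_x = 0.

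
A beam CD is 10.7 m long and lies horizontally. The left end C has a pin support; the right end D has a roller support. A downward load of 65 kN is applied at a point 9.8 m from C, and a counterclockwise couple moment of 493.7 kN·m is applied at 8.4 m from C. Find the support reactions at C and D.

Taking moments about C: D_y·10.7 − 65·9.8 + 493.7 = 0 → D_y = 143.3/10.7 = 13.3925 ≈ 13.39 kN.
ΣF_y = 0: C_y + 13.3925 − 65 = 0 → C_y = 51.61 kN.
ΣF_x = 0: no horizontal applied forces, so C_x = 0.

C_x = 0, C_y = 51.61 kN, D_y = 13.39 kN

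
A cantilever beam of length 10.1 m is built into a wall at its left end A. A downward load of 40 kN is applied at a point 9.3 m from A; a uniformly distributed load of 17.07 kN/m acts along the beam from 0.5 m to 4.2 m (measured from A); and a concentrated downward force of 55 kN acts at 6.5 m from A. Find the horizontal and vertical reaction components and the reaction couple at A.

Resultant of the distributed load: 17.07 × 3.7 = 63.159 kN at 2.35 m from A.
ΣF_x = 0: A_x = 0.
ΣF_y = 0: A_y − 40 − 17.07·3.7 − 55 = 0 → A_y = 158.2 kN.
ΣM about A: M_A − 40·9.3 − (17.07·3.7)·2.35 − 55·6.5 = 0 → M_A = 877.9 kN·m.

A_x = 0, A_y = 158.2 kN, M_A = 877.9 kN·m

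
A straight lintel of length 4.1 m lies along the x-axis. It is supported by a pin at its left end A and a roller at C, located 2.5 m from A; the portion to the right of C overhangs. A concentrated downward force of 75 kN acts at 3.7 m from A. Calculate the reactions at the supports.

A_x = 0, A_y = -36.00 kN, C_y = 111.0 kN

Taking moments about A: C_y·2.5 − 75·3.7 = 0 → C_y = 277.5/2.5 = 111.0 kN.
ΣF_y = 0: A_y + 111 − 75 = 0 → A_y = -36.00 kN.
ΣF_x = 0: no horizontal applied forces, so A_x = 0.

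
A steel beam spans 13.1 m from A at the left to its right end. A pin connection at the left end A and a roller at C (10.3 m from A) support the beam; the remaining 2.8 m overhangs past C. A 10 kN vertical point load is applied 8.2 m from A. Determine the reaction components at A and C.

ΣM about A: C_y·10.3 − 10·8.2 = 0 → C_y = 82/10.3 = 7.96117 ≈ 7.961 kN.
ΣF_y = 0: A_y + 7.96117 − 10 = 0 → A_y = 2.039 kN.
ΣF_x = 0: no horizontal applied forces, so A_x = 0.

A_x = 0, A_y = 2.039 kN, C_y = 7.961 kN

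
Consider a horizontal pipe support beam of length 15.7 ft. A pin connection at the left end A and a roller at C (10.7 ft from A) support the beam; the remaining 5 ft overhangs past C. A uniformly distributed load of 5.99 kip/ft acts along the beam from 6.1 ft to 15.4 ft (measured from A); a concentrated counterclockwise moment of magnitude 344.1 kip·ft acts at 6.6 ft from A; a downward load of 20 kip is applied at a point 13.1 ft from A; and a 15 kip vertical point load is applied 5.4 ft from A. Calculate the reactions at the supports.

Resultant of the distributed load: 5.99 × 9.3 = 55.707 kip at 10.75 ft from A.
Taking moments about A: C_y·10.7 − (5.99·9.3)·10.75 + 344.1 − 20·13.1 − 15·5.4 = 0 → C_y = 597.75025/10.7 = 55.8645 ≈ 55.86 kip.
ΣF_y = 0: A_y + 55.8645 − 5.99·9.3 − 20 − 15 = 0 → A_y = 34.84 kip.
ΣF_x = 0: no horizontal applied forces, so A_x = 0.

A_x = 0, A_y = 34.84 kip, C_y = 55.86 kip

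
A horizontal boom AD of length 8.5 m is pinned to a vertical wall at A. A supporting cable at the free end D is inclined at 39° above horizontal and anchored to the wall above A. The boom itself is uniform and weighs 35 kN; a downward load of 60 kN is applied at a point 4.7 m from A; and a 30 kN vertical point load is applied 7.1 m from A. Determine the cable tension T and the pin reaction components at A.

ΣM about A: T·sin39°·8.5 − 35·4.25 − 60·4.7 − 30·7.1 = 0 → T = 643.75/(8.5·0.62932) = 120.345 ≈ 120.3 kN.
ΣF_x = 0: A_x − T·cos39° = 0 → A_x = 120.345 × 0.777146 = 93.53 kN.
ΣF_y = 0: A_y + T·sin39° − 35 − 60 − 30 = 0 → A_y = 125 − 120.345 × 0.62932 = 49.26 kN.

T = 120.3 kN, A_x = 93.53 kN, A_y = 49.26 kN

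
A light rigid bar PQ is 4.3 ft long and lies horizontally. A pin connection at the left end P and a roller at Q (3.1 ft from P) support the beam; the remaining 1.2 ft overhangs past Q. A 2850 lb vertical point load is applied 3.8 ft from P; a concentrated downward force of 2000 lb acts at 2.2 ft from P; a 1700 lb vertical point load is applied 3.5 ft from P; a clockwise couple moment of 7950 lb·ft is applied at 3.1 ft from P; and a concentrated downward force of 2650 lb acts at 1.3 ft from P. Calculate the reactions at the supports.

P_x = 0, P_y = -1308 lb, Q_y = 10510 lb

Moments about P: Q_y·3.1 − 2850·3.8 − 2000·2.2 − 1700·3.5 − 7950 − 2650·1.3 = 0 → Q_y = 32575/3.1 = 10508.1 ≈ 10510 lb.
ΣF_y = 0: P_y + 10508.1 − 2850 − 2000 − 1700 − 2650 = 0 → P_y = -1308 lb.
ΣF_x = 0: no horizontal applied forces, so P_x = 0.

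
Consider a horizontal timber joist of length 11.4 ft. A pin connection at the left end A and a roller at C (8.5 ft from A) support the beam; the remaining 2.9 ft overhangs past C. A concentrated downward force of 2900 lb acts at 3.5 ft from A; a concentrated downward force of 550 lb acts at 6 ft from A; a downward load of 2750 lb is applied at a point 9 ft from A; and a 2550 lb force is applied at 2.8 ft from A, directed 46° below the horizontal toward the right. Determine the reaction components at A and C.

A_x = -1771 lb, A_y = 2936 lb, C_y = 5098 lb

Moments about A: C_y·8.5 − 2900·3.5 − 550·6 − 2750·9 − 2550·sin46°·2.8 = 0 → C_y = 43336.1/8.5 = 5098.36 ≈ 5098 lb.
ΣF_y = 0: A_y + 5098.36 − 2900 − 550 − 2750 − 2550·sin46° = 0 → A_y = 2936 lb.
ΣF_x = 0: A_x + 2550·cos46° = 0 → A_x = -1771 lb.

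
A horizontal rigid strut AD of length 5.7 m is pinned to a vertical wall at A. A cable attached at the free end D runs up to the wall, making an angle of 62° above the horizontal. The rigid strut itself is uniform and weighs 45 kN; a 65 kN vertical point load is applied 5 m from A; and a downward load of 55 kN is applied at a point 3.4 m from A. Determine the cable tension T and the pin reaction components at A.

ΣM about A: T·sin62°·5.7 − 45·2.85 − 65·5 − 55·3.4 = 0 → T = 640.25/(5.7·0.882948) = 127.215 ≈ 127.2 kN.
ΣF_x = 0: A_x − T·cos62° = 0 → A_x = 127.215 × 0.469472 = 59.72 kN.
ΣF_y = 0: A_y + T·sin62° − 45 − 65 − 55 = 0 → A_y = 165 − 127.215 × 0.882948 = 52.68 kN.

T = 127.2 kN, A_x = 59.72 kN, A_y = 52.68 kN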